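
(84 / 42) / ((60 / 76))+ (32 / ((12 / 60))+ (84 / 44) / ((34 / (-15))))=907087 / 5610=161.69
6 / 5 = 1.20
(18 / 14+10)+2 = 13.29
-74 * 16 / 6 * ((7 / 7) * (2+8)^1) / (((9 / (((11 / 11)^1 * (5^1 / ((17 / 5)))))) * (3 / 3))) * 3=-148000 / 153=-967.32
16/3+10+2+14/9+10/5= 188/9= 20.89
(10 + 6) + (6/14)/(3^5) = 9073/567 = 16.00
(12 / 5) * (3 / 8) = 9 / 10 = 0.90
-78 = -78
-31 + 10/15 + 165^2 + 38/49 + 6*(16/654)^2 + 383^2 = 303690401725/1746507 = 173884.45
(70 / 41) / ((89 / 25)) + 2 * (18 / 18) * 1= 9048 / 3649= 2.48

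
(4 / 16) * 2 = 1 / 2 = 0.50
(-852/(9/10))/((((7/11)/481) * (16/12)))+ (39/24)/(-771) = -23170770571/43176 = -536658.57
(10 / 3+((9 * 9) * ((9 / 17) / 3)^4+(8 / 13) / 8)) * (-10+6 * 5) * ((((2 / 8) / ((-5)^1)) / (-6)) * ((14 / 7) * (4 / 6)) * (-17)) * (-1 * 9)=22728344 / 191607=118.62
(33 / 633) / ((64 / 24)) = 33 / 1688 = 0.02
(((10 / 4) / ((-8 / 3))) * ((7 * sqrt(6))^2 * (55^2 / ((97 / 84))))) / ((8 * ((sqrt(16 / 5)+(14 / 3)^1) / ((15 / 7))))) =-2865121875 / 58976+245581875 * sqrt(5) / 29488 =-29958.73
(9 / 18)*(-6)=-3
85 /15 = 17 /3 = 5.67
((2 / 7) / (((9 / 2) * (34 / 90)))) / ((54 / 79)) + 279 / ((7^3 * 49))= 2024851 / 7714413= 0.26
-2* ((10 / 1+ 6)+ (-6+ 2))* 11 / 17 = -264 / 17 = -15.53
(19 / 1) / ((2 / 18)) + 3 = 174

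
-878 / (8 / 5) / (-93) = 2195 / 372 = 5.90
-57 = -57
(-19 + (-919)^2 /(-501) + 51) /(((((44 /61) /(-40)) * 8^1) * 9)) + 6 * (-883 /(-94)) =12402514219 /9324612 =1330.08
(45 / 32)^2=2025 / 1024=1.98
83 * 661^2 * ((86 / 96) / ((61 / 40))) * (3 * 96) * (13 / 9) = 1621745890960 / 183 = 8861999404.15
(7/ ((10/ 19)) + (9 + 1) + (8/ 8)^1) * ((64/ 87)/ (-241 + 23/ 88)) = -228096/ 3071825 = -0.07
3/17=0.18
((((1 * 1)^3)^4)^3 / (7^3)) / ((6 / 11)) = 0.01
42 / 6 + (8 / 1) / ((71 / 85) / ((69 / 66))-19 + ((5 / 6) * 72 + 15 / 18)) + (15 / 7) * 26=220190683 / 3500539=62.90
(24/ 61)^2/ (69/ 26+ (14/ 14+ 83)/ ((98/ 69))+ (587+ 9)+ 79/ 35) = 74880/ 319287847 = 0.00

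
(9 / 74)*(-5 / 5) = -9 / 74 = -0.12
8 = 8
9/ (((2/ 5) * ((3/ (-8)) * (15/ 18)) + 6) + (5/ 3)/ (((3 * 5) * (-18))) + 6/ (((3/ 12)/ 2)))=5832/ 34907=0.17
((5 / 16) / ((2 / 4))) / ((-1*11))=-5 / 88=-0.06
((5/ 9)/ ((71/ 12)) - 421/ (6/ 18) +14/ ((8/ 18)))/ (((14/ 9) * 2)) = -1573737/ 3976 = -395.81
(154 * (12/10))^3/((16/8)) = 394444512/125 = 3155556.10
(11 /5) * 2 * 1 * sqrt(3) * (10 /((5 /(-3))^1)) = -45.73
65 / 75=13 / 15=0.87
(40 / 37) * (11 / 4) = 110 / 37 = 2.97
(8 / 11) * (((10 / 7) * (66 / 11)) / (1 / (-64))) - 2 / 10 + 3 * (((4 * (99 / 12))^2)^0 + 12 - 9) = -149057 / 385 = -387.16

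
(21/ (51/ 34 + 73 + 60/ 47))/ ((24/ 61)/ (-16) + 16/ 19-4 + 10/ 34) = -4575732/ 47690161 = -0.10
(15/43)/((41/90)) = 1350/1763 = 0.77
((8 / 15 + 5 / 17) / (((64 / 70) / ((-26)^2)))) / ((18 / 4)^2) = 249613 / 8262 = 30.21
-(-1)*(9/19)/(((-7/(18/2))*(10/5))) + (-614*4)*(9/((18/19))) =-6206393/266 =-23332.30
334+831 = 1165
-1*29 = -29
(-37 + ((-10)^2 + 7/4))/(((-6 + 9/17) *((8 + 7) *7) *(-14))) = 629/78120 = 0.01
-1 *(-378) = 378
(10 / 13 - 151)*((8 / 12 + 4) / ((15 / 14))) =-42532 / 65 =-654.34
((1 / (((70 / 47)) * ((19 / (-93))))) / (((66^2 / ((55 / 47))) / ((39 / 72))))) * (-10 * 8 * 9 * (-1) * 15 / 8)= -0.65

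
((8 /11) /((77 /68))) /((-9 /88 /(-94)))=409088 /693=590.31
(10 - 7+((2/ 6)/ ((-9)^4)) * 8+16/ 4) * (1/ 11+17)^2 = 2044.81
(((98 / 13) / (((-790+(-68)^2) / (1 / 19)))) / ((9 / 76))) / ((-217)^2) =4 / 215541729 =0.00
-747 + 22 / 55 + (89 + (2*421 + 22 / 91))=84012 / 455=184.64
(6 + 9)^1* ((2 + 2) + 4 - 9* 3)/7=-285/7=-40.71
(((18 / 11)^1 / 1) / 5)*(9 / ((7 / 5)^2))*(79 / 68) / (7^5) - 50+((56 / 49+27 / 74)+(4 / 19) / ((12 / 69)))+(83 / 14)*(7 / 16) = -154818592590807 / 3464441162336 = -44.69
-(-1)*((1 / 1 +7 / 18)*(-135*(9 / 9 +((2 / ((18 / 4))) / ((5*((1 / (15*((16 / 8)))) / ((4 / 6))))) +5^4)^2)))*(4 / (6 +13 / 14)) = -42525149.68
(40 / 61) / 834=20 / 25437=0.00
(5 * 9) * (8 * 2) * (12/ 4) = 2160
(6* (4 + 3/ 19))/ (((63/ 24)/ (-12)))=-114.05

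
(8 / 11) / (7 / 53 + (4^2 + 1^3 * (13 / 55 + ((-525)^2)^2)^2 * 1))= 116600 / 925285328230294596922517207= 0.00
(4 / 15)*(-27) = -36 / 5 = -7.20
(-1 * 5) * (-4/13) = 20/13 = 1.54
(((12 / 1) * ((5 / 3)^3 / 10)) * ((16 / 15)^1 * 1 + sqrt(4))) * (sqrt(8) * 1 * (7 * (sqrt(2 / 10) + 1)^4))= 10304 * sqrt(10) / 45 + 72128 * sqrt(2) / 135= 1479.68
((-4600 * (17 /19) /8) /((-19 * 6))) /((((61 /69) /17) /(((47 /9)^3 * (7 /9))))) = 2777698711025 /288959562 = 9612.76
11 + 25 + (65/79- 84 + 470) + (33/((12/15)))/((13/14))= 959723/2054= 467.25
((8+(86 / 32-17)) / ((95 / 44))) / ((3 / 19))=-1111 / 60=-18.52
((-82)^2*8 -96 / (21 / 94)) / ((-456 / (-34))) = 529176 / 133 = 3978.77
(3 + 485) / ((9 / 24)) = 3904 / 3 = 1301.33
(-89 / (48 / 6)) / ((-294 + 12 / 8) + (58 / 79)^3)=43880471 / 1152150364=0.04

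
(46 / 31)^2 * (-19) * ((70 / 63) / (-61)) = 402040 / 527589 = 0.76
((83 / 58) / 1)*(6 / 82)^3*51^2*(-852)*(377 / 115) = -32280121458 / 7925915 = -4072.73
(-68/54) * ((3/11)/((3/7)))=-238/297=-0.80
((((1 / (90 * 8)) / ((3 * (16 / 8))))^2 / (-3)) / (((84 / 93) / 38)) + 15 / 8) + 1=2253484211 / 783820800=2.87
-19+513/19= 8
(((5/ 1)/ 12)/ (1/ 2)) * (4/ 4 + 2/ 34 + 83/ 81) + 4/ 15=82741/ 41310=2.00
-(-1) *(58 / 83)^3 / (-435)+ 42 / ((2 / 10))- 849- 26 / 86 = -235776658754 / 368802615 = -639.30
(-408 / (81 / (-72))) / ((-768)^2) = 0.00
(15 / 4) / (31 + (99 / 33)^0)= 15 / 128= 0.12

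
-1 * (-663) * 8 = 5304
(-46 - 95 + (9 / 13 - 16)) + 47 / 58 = -117245 / 754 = -155.50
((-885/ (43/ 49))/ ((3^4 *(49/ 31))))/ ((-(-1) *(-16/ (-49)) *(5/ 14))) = -627347/ 9288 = -67.54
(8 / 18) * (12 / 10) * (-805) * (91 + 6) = -124936 / 3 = -41645.33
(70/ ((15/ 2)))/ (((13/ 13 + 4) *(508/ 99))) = 231/ 635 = 0.36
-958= -958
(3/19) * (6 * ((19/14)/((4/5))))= 45/28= 1.61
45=45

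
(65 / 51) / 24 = 0.05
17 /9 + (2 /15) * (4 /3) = 31 /15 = 2.07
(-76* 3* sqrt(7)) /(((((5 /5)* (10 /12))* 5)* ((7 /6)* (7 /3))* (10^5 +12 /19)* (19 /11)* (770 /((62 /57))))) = -3348* sqrt(7) /20365753625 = -0.00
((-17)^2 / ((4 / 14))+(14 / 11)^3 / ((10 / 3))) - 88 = 12300017 / 13310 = 924.12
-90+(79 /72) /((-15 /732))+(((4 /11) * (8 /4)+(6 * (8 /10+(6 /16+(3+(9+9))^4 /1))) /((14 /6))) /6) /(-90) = -889522093 /831600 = -1069.65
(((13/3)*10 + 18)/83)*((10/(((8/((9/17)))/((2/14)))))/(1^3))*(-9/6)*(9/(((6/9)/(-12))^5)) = 17601325920/9877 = 1782051.83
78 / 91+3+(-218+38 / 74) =-55330 / 259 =-213.63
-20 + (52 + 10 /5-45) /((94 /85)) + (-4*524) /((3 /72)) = -4729691 /94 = -50315.86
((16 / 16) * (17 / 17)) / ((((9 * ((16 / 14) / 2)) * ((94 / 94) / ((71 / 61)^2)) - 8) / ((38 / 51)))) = -670453 / 3782670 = -0.18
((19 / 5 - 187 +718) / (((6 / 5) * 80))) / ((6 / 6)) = 1337 / 240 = 5.57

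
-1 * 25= -25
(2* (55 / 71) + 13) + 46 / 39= 43553 / 2769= 15.73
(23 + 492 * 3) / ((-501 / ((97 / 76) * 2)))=-145403 / 19038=-7.64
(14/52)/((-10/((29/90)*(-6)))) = 203/3900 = 0.05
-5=-5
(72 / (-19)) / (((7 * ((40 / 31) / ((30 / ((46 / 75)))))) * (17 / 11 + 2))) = -230175 / 39767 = -5.79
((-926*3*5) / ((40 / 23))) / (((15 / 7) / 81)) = -6037983 / 20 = -301899.15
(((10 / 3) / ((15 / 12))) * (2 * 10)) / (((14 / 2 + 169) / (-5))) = -50 / 33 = -1.52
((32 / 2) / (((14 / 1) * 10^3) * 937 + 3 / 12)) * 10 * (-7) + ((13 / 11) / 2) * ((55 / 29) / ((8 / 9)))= 30694041865 / 24347008464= 1.26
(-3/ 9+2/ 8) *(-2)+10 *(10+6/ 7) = 4567/ 42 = 108.74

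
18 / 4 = 9 / 2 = 4.50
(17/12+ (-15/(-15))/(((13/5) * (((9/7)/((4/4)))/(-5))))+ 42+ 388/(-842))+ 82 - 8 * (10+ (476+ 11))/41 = 213945895/8078148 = 26.48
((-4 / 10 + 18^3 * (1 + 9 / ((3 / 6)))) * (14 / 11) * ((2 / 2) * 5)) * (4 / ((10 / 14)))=217182896 / 55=3948779.93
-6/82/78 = -1/1066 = -0.00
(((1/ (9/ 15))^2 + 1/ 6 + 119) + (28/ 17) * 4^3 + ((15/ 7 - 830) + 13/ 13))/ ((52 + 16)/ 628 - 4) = 154.05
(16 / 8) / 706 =1 / 353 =0.00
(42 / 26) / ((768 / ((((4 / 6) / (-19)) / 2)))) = -7 / 189696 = -0.00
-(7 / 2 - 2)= -3 / 2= -1.50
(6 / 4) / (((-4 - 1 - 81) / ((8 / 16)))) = -3 / 344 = -0.01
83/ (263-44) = 83/ 219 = 0.38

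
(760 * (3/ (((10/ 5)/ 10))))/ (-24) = -475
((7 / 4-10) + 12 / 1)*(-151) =-2265 / 4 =-566.25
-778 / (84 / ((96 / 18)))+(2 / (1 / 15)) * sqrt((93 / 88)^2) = -49043 / 2772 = -17.69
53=53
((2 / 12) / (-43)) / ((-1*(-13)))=-1 / 3354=-0.00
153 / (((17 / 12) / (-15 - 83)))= -10584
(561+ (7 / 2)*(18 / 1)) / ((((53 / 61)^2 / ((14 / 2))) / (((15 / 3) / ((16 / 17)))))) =86345805 / 2809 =30738.98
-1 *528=-528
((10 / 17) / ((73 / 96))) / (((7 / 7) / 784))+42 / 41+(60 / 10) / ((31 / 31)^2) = 31215648 / 50881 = 613.50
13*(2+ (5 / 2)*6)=221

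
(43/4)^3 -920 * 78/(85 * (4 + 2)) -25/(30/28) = 3519433/3264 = 1078.26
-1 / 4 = -0.25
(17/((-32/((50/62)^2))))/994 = -10625/30567488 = -0.00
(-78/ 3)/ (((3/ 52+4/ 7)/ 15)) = -619.91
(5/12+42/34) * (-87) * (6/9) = -95.81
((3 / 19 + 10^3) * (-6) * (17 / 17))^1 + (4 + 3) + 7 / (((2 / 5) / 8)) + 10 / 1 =-111035 / 19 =-5843.95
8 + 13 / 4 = 45 / 4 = 11.25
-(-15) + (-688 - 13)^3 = -344472086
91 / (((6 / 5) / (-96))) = -7280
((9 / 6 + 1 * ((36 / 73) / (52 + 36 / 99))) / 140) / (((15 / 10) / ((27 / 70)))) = 0.00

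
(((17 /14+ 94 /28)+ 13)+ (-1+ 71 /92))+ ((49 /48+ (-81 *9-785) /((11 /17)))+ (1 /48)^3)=-454676374037 /195858432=-2321.45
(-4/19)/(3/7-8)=28/1007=0.03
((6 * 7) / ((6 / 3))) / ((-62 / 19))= -6.44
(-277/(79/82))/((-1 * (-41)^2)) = 554/3239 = 0.17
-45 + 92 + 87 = 134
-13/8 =-1.62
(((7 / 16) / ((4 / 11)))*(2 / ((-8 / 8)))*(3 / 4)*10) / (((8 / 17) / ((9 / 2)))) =-176715 / 1024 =-172.57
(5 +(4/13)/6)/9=197/351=0.56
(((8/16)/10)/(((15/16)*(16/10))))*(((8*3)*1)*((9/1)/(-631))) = -36/3155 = -0.01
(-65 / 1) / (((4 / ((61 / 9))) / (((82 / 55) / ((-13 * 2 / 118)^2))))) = -8705981 / 2574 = -3382.28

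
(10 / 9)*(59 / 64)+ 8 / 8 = 583 / 288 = 2.02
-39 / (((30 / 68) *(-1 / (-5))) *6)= -221 / 3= -73.67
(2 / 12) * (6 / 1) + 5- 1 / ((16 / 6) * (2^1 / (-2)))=51 / 8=6.38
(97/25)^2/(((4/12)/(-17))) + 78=-431109/625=-689.77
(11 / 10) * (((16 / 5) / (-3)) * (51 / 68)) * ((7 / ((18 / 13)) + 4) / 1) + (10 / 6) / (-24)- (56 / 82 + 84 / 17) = -5713631 / 418200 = -13.66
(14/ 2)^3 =343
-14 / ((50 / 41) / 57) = -16359 / 25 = -654.36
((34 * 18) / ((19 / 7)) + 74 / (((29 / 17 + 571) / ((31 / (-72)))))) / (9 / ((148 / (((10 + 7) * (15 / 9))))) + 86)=55542712171 / 21614825448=2.57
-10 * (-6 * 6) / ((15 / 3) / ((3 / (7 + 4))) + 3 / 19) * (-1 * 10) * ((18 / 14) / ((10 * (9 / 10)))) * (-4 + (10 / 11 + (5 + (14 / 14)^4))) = -80.91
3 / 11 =0.27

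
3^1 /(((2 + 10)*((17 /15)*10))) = 3 /136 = 0.02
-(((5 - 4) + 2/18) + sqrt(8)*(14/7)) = -4*sqrt(2) - 10/9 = -6.77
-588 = -588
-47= -47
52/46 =26/23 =1.13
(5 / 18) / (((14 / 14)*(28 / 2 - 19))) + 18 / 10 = 157 / 90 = 1.74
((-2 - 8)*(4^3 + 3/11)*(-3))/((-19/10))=-212100/209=-1014.83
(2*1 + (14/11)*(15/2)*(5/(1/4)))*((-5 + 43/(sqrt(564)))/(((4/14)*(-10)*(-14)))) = -1061/44 + 45623*sqrt(141)/62040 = -15.38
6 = 6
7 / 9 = 0.78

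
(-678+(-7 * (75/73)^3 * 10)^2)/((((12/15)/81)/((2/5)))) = 31164349906111599/151334226289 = 205930.61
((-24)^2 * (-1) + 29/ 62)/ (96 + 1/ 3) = -6297/ 1054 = -5.97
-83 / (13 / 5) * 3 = -95.77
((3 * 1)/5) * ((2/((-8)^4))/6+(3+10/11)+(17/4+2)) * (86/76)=11809477/1712128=6.90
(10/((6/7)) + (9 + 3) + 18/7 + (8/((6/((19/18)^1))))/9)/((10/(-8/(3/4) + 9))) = -44897/10206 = -4.40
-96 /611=-0.16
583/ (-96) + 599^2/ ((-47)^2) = 33157049/ 212064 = 156.35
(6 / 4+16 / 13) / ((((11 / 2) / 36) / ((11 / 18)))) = 142 / 13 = 10.92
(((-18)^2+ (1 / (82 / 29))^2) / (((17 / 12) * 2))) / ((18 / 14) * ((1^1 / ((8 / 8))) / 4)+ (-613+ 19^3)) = 1794814 / 98000619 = 0.02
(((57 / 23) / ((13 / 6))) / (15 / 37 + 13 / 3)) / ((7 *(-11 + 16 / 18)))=-170829 / 50091769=-0.00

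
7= 7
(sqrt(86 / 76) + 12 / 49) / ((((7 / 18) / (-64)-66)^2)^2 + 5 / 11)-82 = -1477570510905017295907046 / 18019152574847516578619 + 9686627647488 * sqrt(1634) / 6987018345349037040689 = -82.00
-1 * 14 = -14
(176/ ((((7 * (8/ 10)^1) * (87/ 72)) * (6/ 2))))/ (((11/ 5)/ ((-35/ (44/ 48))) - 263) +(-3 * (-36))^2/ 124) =-16368000/ 319042079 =-0.05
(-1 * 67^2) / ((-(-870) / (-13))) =58357 / 870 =67.08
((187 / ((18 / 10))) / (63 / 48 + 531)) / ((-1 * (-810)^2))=-44 / 147917745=-0.00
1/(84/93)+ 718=20135/28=719.11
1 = 1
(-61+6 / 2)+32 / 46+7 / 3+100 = 3107 / 69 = 45.03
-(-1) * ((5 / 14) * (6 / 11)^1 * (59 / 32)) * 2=885 / 1232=0.72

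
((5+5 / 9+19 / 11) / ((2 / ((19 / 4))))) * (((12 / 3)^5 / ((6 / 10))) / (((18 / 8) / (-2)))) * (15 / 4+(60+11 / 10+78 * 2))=-15490171648 / 2673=-5795051.12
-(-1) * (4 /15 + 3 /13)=97 /195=0.50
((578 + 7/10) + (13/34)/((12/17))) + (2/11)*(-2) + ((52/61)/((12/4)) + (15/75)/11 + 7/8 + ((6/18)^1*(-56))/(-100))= 116802721/201300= 580.24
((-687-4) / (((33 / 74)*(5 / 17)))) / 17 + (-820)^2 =110894866 / 165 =672090.10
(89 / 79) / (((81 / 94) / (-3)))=-8366 / 2133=-3.92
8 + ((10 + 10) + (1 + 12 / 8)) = 61 / 2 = 30.50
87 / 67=1.30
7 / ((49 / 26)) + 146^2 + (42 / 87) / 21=12983720 / 609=21319.74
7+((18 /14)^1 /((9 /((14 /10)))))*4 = 39 /5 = 7.80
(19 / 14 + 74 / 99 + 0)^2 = 8508889 / 1920996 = 4.43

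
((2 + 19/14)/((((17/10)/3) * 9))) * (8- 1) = 235/51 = 4.61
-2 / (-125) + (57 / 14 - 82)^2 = 148785517 / 24500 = 6072.88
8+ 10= 18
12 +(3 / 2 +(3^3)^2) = 1485 / 2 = 742.50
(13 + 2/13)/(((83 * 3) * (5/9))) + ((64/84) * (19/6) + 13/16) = 18056249/5438160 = 3.32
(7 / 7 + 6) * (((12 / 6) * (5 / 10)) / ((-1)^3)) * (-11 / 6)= 77 / 6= 12.83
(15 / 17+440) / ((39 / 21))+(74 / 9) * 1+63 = 613846 / 1989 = 308.62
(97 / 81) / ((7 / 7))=97 / 81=1.20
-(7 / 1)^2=-49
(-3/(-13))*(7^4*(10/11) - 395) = 58995/143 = 412.55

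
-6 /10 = -3 /5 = -0.60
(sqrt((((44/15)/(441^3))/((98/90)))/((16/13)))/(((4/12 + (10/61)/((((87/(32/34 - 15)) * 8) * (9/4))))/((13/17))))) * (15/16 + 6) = 2552667 * sqrt(429)/20703304384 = 0.00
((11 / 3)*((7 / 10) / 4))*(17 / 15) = 1309 / 1800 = 0.73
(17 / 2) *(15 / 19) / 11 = 255 / 418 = 0.61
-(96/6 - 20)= 4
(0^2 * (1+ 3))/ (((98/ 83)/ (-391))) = 0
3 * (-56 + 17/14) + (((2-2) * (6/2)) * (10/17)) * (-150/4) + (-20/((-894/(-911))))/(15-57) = -3076531/18774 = -163.87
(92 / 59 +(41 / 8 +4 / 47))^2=22551929929 / 492129856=45.83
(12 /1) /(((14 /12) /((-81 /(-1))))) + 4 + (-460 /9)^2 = 1955860 /567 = 3449.49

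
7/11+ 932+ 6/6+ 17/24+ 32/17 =4201787/4488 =936.23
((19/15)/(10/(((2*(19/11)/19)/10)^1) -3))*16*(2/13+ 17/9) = 72656/959985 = 0.08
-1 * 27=-27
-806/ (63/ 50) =-40300/ 63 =-639.68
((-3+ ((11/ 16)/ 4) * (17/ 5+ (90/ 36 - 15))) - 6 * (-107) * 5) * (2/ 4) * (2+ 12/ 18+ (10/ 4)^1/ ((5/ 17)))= 17897.02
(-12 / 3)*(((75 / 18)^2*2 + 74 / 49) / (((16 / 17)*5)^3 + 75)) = -314009482 / 388289475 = -0.81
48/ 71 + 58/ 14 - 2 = 1401/ 497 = 2.82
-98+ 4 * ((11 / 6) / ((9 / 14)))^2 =-47726 / 729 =-65.47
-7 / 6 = -1.17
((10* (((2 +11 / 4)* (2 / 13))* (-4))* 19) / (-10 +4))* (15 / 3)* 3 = 18050 / 13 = 1388.46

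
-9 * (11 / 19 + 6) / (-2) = 1125 / 38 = 29.61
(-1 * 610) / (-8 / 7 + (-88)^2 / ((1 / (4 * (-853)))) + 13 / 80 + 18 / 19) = 6490400 / 281135698271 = 0.00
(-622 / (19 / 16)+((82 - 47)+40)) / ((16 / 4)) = -8527 / 76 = -112.20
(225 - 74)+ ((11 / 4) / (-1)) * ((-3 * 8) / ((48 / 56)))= 228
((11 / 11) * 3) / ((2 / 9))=27 / 2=13.50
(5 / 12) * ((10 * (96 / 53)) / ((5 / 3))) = 240 / 53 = 4.53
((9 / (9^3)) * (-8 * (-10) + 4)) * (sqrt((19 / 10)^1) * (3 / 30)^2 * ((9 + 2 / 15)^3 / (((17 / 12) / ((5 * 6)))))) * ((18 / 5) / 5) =143995768 * sqrt(190) / 11953125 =166.05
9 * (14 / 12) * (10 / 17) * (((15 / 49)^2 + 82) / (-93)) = -985535 / 180761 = -5.45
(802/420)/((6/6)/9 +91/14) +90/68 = 13431/8330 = 1.61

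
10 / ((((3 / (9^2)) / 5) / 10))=13500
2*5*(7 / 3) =70 / 3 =23.33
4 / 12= 1 / 3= 0.33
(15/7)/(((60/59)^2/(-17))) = -59177/1680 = -35.22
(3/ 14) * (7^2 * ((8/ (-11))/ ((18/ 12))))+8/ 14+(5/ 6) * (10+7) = 4457/ 462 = 9.65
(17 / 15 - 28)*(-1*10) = 806 / 3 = 268.67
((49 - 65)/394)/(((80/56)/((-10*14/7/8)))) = 14/197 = 0.07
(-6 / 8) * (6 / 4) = -9 / 8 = -1.12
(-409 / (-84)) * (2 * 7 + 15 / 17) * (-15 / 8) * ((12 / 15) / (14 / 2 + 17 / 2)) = -103477 / 14756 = -7.01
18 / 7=2.57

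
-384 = -384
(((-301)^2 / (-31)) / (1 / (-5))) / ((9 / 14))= 6342070 / 279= 22731.43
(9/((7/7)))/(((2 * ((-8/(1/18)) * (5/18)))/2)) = -9/40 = -0.22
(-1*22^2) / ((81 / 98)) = -47432 / 81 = -585.58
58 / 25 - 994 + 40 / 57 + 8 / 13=-18346472 / 18525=-990.36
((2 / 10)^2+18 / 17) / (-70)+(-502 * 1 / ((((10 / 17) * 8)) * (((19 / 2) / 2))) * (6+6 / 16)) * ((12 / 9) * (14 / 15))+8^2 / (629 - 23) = -5083203159 / 28545125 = -178.08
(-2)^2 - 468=-464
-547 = -547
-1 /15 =-0.07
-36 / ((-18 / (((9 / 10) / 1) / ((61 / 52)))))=468 / 305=1.53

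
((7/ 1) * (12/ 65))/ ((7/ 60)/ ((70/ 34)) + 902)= 5040/ 3518021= 0.00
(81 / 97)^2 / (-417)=-2187 / 1307851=-0.00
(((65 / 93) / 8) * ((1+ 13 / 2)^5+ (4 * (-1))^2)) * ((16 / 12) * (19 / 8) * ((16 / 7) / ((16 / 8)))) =938460445 / 124992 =7508.16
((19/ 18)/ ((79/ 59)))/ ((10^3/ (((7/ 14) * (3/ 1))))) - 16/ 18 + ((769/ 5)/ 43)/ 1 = 328847809/ 122292000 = 2.69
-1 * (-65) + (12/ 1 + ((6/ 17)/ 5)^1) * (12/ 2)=11681/ 85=137.42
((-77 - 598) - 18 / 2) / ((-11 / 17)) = 1057.09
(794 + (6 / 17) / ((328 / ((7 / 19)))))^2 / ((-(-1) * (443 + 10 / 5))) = 1769025850724521 / 1248684588880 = 1416.71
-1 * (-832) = 832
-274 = -274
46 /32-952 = -15209 /16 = -950.56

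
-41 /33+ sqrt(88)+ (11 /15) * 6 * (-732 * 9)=-4783093 /165+ 2 * sqrt(22)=-28979.06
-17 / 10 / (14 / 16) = -68 / 35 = -1.94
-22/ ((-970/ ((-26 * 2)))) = -572/ 485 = -1.18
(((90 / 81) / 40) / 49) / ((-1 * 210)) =-1 / 370440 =-0.00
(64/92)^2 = 256/529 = 0.48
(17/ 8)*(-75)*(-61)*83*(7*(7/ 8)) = 316310925/ 64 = 4942358.20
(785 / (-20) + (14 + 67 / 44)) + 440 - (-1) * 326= 8165 / 11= 742.27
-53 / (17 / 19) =-1007 / 17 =-59.24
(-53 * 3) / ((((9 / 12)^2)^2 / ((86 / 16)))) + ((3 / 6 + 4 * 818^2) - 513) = 144357253 / 54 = 2673282.46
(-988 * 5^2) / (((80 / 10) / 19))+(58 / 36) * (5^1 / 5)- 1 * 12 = -528056 / 9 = -58672.89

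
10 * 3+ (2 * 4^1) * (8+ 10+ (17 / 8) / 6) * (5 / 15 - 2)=-214.72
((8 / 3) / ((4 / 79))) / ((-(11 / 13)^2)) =-73.56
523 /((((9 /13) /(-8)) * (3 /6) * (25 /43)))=-4677712 /225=-20789.83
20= 20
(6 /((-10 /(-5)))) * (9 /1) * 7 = 189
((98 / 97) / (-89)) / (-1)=98 / 8633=0.01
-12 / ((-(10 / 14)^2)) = 23.52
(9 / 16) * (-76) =-171 / 4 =-42.75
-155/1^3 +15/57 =-2940/19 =-154.74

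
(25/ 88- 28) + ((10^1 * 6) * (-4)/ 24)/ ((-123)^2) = -36900511/ 1331352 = -27.72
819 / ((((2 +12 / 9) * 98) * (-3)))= -0.84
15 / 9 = 5 / 3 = 1.67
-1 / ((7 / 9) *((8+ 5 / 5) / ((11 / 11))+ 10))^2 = -81 / 17689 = -0.00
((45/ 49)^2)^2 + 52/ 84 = 23007934/ 17294403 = 1.33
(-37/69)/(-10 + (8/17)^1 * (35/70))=629/11454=0.05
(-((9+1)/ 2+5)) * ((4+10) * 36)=-5040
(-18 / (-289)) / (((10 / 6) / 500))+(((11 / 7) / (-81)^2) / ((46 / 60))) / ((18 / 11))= 18.69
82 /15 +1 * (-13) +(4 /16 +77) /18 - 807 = -810.24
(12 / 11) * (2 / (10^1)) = 12 / 55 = 0.22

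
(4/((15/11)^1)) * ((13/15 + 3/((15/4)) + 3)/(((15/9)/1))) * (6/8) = 154/25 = 6.16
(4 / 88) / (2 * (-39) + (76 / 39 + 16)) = -39 / 51524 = -0.00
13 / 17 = 0.76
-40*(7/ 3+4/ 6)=-120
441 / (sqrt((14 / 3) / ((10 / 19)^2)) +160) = 10584000 / 3837473- 41895 * sqrt(42) / 3837473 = 2.69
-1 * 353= -353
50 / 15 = 3.33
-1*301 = -301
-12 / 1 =-12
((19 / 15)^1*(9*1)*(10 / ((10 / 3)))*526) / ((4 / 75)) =674595 / 2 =337297.50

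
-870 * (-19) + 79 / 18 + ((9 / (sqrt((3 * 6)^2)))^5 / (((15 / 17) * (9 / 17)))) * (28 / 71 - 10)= 2535615331 / 153360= 16533.75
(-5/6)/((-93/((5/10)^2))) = 5/2232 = 0.00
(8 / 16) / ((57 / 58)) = 29 / 57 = 0.51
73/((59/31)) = 2263/59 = 38.36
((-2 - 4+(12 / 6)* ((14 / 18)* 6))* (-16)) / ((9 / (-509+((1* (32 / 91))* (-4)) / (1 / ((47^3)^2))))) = 220758337348960 / 2457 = 89848733149.76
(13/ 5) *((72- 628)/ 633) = -7228/ 3165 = -2.28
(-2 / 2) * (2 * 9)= -18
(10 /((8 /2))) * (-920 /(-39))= 2300 /39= 58.97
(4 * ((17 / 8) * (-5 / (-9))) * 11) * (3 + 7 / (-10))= 4301 / 36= 119.47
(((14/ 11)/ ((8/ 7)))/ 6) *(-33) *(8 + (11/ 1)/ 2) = -1323/ 16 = -82.69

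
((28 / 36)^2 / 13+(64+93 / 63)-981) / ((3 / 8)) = -53983864 / 22113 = -2441.27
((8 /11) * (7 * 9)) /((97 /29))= 14616 /1067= 13.70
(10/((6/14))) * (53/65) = 742/39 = 19.03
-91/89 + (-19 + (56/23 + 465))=915853/2047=447.41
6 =6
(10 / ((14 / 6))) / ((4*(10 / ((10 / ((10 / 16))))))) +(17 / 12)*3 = 167 / 28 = 5.96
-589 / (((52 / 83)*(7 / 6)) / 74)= -5426457 / 91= -59631.40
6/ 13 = 0.46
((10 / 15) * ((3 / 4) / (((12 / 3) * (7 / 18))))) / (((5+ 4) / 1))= 1 / 28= 0.04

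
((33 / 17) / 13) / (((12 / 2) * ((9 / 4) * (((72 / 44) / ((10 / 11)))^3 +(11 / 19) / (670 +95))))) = 26125 / 13776607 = 0.00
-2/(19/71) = -142/19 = -7.47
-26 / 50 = -13 / 25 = -0.52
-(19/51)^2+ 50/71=104419/184671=0.57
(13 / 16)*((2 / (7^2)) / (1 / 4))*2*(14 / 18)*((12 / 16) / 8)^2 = 13 / 7168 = 0.00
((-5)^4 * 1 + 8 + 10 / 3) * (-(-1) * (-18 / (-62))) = 5727 / 31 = 184.74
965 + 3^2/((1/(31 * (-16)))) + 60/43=-150397/43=-3497.60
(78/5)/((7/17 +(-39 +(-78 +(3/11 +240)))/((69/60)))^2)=1442890878/1070970108605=0.00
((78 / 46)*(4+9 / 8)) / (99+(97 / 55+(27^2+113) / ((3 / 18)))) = 87945 / 52145968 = 0.00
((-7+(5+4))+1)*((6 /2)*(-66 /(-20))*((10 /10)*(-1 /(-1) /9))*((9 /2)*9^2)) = 24057 /20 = 1202.85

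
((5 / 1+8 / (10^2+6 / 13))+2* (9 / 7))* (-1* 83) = -2902759 / 4571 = -635.04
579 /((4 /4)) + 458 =1037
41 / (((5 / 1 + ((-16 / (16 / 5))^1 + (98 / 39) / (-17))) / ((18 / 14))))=-244647 / 686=-356.63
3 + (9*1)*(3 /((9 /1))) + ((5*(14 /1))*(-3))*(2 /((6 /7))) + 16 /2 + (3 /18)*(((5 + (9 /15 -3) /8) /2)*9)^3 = 17612989 /16000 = 1100.81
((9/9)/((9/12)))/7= 4/21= 0.19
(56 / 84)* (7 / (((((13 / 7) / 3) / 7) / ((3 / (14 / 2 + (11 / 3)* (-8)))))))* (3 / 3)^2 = -6174 / 871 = -7.09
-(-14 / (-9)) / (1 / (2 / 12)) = -7 / 27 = -0.26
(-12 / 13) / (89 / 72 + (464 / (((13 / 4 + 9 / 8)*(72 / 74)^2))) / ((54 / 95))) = -1469664 / 315764761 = -0.00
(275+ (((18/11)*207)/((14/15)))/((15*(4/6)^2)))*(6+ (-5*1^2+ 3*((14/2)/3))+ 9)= 1724939/308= 5600.45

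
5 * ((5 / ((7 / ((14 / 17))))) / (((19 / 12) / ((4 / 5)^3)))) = 1536 / 1615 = 0.95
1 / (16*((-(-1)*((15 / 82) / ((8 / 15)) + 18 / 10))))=205 / 7029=0.03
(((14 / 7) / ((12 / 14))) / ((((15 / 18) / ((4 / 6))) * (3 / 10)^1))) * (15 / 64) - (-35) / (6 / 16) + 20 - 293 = -4277 / 24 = -178.21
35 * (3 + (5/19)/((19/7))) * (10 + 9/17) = 7004270/6137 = 1141.32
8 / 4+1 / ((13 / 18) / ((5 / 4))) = 97 / 26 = 3.73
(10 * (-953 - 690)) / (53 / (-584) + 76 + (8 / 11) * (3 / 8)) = -105546320 / 489393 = -215.67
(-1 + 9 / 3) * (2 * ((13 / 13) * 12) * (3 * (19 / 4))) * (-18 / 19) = -648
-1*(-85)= 85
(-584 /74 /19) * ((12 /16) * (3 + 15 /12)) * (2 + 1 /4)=-33507 /11248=-2.98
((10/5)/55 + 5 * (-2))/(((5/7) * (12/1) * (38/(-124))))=59458/15675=3.79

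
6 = 6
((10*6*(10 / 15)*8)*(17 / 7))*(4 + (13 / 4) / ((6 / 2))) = 82960 / 21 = 3950.48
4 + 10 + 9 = 23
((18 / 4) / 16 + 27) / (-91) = -873 / 2912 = -0.30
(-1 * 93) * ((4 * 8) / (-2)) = 1488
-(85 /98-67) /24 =6481 /2352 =2.76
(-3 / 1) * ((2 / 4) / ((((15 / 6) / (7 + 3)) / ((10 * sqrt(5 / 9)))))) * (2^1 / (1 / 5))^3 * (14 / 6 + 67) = -4160000 * sqrt(5) / 3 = -3100680.93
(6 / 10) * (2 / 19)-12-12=-2274 / 95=-23.94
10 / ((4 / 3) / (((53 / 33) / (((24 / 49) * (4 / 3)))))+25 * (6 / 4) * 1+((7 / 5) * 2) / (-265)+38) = 1298500 / 9872703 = 0.13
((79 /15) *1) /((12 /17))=1343 /180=7.46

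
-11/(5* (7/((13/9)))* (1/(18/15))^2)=-572/875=-0.65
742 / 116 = 371 / 58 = 6.40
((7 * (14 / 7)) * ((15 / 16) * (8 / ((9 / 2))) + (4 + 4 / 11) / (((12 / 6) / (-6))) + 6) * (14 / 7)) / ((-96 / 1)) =1253 / 792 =1.58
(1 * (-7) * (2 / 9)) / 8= -7 / 36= -0.19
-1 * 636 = -636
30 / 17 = 1.76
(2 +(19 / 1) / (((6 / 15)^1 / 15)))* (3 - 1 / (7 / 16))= 7145 / 14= 510.36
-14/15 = -0.93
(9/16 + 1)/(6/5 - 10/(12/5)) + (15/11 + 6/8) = 12429/7832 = 1.59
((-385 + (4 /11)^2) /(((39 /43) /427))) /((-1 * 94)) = 285017803 /147862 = 1927.59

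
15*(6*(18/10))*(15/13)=2430/13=186.92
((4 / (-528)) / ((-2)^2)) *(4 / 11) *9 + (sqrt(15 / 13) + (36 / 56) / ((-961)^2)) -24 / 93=-826847027 / 3128889148 + sqrt(195) / 13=0.81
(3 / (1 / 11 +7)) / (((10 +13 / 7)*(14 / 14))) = 77 / 2158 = 0.04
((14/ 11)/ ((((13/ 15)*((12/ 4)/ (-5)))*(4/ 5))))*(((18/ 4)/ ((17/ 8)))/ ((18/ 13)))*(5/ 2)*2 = -4375/ 187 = -23.40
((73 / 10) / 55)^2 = 5329 / 302500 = 0.02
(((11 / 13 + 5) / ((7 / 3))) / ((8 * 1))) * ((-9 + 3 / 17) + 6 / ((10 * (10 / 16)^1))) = -95247 / 38675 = -2.46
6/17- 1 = -0.65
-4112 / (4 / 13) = -13364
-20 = -20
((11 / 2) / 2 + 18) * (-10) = -415 / 2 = -207.50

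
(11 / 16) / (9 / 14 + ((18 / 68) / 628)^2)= 2194056788 / 2051586135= 1.07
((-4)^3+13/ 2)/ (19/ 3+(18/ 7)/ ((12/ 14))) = -345/ 56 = -6.16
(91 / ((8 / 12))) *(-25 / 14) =-975 / 4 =-243.75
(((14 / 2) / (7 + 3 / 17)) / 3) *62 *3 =3689 / 61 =60.48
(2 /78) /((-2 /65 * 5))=-1 /6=-0.17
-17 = -17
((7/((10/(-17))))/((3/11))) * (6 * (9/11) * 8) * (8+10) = -154224/5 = -30844.80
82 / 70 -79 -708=-27504 / 35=-785.83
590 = 590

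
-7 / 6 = -1.17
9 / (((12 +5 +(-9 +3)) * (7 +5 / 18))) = 162 / 1441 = 0.11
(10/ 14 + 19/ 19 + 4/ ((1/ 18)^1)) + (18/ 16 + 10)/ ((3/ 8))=2171/ 21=103.38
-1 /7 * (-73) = 73 /7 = 10.43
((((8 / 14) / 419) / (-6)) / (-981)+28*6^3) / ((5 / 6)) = 104410482628 / 14386365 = 7257.60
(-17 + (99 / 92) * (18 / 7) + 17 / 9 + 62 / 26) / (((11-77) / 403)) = 11631541 / 191268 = 60.81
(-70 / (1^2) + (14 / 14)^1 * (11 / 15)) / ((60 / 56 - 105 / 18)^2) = -152733 / 50000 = -3.05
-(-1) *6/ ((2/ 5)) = 15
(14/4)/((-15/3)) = -7/10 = -0.70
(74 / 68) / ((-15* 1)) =-37 / 510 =-0.07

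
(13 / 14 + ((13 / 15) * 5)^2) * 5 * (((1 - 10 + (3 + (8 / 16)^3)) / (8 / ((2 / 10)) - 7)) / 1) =-583505 / 33264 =-17.54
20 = 20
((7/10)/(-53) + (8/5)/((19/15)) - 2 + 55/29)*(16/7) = 2678504/1022105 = 2.62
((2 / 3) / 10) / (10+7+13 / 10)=2 / 549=0.00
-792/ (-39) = 264/ 13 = 20.31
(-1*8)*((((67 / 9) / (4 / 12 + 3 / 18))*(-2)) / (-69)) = -2144 / 621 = -3.45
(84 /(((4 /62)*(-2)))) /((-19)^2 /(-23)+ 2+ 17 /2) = 29946 /239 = 125.30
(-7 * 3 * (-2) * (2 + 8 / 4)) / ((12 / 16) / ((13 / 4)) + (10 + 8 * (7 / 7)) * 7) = 728 / 547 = 1.33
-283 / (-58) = 283 / 58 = 4.88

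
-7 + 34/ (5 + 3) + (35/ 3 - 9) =-1/ 12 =-0.08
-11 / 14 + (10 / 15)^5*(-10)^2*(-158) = -7081073 / 3402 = -2081.44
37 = 37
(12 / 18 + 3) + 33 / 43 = 572 / 129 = 4.43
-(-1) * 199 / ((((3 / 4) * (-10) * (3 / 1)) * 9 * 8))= -0.12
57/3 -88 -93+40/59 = -9518/59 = -161.32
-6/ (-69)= 2/ 23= 0.09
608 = 608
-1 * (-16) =16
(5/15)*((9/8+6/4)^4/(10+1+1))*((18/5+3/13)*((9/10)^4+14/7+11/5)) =261289307601/10649600000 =24.54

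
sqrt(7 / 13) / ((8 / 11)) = 11 * sqrt(91) / 104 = 1.01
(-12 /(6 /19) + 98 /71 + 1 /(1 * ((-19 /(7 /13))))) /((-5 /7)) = 4498879 /87685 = 51.31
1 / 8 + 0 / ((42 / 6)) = 1 / 8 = 0.12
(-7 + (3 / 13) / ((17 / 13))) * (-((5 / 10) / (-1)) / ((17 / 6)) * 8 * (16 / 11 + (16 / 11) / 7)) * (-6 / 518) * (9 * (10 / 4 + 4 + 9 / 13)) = 4810752 / 400673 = 12.01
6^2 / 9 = 4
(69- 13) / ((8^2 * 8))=7 / 64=0.11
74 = 74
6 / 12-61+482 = 843 / 2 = 421.50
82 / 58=1.41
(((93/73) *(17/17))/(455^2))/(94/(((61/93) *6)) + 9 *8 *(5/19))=107787/750245971475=0.00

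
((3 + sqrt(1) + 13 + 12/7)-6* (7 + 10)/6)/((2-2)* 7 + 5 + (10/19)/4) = 152/455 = 0.33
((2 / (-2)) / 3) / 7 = -1 / 21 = -0.05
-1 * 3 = -3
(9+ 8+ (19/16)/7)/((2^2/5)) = 9615/448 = 21.46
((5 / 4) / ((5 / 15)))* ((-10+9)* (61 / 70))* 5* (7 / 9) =-305 / 24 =-12.71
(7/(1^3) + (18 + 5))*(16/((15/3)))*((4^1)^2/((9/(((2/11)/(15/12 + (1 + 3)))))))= 4096/693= 5.91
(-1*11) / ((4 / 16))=-44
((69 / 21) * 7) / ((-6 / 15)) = -57.50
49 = 49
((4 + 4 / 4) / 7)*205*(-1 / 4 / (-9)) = 1025 / 252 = 4.07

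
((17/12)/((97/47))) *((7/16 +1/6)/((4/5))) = 115855/223488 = 0.52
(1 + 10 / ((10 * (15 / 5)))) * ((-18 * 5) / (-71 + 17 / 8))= 960 / 551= 1.74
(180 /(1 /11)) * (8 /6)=2640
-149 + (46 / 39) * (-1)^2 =-5765 / 39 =-147.82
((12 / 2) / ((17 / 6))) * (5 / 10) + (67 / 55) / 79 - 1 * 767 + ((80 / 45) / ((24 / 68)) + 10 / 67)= -101651365324 / 133621785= -760.74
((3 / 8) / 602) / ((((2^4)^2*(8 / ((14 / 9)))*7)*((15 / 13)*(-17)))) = -13 / 3772661760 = -0.00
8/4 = 2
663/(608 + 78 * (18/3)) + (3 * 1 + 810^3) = 571830519891/1076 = 531441003.62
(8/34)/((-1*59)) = -4/1003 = -0.00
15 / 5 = 3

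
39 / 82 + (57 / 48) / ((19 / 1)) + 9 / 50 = 11777 / 16400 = 0.72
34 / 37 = 0.92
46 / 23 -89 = -87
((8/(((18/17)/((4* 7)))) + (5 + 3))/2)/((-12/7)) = -1729/27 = -64.04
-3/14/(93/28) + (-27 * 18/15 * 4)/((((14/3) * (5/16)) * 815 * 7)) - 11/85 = -110229829/526143625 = -0.21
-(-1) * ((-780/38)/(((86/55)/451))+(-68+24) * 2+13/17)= -83440186/13889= -6007.65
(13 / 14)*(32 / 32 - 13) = -78 / 7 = -11.14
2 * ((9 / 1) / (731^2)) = 18 / 534361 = 0.00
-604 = -604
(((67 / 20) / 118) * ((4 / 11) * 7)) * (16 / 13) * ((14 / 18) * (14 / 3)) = 367696 / 1138995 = 0.32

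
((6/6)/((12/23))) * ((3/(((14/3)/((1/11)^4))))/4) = 69/3279584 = 0.00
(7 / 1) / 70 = 1 / 10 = 0.10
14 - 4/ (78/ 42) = 154/ 13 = 11.85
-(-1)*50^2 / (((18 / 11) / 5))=7638.89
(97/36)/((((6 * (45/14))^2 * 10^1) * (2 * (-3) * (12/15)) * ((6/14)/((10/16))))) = -33271/151165440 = -0.00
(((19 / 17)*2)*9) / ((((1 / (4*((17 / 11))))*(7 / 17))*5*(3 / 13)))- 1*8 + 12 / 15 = 98004 / 385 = 254.56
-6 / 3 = -2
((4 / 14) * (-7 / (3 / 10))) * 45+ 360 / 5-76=-304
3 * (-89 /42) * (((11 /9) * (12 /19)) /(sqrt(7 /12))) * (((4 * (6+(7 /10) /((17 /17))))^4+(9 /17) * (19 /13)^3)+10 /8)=-15718896122858533 * sqrt(21) /21732449375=-3314538.09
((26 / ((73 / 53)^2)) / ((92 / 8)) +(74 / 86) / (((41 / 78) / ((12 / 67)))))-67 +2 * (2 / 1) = -890598967669 / 14477736607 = -61.52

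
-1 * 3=-3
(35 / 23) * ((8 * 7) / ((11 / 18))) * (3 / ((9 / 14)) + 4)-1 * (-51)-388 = 220499 / 253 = 871.54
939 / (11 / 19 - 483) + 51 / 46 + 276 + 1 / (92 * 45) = 275.16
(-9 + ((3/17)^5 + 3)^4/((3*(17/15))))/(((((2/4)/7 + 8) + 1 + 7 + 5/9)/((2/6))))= 43031602058368738429682387334/144747601547753295385333019615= 0.30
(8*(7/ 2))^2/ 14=56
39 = 39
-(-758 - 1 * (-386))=372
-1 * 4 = -4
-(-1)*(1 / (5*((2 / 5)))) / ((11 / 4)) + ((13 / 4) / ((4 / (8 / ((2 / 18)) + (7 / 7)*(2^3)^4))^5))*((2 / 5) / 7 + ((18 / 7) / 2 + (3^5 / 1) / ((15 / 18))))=450262313347726940702 / 385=1169512502201888157.67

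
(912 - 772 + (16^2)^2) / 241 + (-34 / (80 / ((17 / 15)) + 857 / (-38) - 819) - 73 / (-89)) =273.38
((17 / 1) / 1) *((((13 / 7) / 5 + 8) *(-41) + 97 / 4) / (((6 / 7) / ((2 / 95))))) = -759169 / 5700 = -133.19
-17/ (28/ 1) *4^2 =-68/ 7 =-9.71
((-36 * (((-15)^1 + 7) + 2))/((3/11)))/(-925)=-792/925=-0.86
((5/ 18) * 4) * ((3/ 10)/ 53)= 1/ 159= 0.01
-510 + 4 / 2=-508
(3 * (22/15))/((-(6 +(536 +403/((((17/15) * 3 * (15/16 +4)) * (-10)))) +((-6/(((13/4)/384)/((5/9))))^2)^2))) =-421931653/2307256483155306505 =-0.00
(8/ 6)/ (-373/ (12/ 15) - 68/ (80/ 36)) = -80/ 29811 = -0.00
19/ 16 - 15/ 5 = -29/ 16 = -1.81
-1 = -1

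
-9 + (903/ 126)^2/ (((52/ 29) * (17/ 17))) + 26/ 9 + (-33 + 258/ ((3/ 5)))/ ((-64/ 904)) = -10455293/ 1872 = -5585.09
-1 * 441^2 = -194481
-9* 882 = -7938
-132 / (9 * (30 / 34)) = -748 / 45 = -16.62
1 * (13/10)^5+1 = 471293/100000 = 4.71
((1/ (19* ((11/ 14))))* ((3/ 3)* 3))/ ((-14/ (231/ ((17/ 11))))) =-693/ 323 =-2.15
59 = 59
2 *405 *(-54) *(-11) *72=34642080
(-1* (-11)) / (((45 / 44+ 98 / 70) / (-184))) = -445280 / 533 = -835.42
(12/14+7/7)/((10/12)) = 78/35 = 2.23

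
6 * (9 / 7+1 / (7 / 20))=174 / 7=24.86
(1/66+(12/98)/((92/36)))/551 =4691/40984482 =0.00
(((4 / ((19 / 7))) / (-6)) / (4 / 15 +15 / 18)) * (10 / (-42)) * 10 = 1000 / 1881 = 0.53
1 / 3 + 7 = 22 / 3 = 7.33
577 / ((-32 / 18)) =-5193 / 16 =-324.56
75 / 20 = 15 / 4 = 3.75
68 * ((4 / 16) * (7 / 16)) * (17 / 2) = 2023 / 32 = 63.22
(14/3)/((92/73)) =511/138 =3.70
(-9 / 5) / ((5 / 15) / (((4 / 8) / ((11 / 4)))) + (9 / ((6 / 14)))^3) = -54 / 277885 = -0.00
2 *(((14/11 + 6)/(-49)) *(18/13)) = -2880/7007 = -0.41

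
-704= -704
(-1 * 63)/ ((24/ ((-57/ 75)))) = 2.00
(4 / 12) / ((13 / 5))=5 / 39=0.13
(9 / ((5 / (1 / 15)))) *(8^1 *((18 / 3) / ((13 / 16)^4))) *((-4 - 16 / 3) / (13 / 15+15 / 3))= -33030144 / 1570855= -21.03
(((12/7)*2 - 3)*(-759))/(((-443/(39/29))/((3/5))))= 266409/449645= 0.59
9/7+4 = 5.29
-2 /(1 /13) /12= -2.17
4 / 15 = 0.27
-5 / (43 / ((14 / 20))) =-7 / 86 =-0.08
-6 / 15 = -2 / 5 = -0.40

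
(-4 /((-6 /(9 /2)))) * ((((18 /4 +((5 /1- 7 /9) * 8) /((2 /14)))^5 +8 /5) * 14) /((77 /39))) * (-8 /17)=-99737956853374369777 /12269070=-8129218991608.52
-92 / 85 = -1.08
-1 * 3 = -3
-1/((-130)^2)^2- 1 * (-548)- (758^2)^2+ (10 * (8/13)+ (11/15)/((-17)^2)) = -81746530345416843218867/247623870000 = -330123789541.84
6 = 6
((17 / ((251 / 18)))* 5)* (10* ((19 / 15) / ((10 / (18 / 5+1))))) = 44574 / 1255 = 35.52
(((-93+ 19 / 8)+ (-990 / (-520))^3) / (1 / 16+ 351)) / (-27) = 11772301 / 1332779292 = 0.01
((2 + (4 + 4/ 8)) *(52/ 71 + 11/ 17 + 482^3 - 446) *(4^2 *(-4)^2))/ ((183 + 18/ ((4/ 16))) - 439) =-28113181432752/ 27761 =-1012686194.04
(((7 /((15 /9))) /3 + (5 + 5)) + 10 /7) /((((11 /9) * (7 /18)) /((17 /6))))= 206091 /2695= 76.47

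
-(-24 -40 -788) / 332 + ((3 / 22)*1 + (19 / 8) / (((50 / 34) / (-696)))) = -51189051 / 45650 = -1121.34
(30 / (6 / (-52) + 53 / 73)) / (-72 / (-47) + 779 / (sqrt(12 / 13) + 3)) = 2062799544*sqrt(39) / 215120354285 + 768313615212 / 4087286731415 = 0.25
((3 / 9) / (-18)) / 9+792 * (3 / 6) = 192455 / 486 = 396.00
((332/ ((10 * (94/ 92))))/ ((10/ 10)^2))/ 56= 1909/ 3290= 0.58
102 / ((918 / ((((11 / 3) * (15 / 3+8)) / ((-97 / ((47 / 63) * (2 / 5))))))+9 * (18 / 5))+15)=-571285 / 34796383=-0.02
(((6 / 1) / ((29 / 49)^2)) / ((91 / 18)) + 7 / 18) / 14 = 106189 / 393588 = 0.27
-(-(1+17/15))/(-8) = -4/15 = -0.27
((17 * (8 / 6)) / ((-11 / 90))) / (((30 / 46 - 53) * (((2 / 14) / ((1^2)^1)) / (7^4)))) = 28163730 / 473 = 59542.77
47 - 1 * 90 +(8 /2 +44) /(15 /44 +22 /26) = -1741 /679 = -2.56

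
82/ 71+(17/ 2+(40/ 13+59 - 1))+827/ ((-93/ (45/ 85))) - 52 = 13643207/ 972842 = 14.02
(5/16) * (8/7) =5/14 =0.36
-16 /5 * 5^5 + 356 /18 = -89822 /9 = -9980.22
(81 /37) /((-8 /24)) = -243 /37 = -6.57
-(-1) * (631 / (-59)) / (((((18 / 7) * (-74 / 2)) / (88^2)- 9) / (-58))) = -991952192 / 14411871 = -68.83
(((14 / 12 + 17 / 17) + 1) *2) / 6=19 / 18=1.06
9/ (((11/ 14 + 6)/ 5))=126/ 19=6.63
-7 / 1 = -7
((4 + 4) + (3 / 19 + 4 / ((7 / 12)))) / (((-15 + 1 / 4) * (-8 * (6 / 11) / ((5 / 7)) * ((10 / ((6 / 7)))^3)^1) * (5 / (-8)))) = -395406 / 2355080875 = -0.00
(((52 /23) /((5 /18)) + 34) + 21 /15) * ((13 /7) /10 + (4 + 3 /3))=1817541 /8050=225.78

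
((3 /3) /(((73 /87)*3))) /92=29 /6716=0.00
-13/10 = -1.30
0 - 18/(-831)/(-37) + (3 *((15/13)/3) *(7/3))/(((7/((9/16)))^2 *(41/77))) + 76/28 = 26884539737/9789188864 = 2.75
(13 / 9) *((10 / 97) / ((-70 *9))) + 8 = 439979 / 54999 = 8.00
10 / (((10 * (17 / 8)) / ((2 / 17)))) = 16 / 289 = 0.06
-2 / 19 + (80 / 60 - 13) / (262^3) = -107909033 / 1025129496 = -0.11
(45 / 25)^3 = 729 / 125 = 5.83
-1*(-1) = 1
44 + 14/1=58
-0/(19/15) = 0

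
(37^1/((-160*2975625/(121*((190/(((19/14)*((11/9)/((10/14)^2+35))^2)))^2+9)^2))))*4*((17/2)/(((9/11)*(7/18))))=-40444752396051190999030761056009832560541/206363852399138836325000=-195987581768075039.02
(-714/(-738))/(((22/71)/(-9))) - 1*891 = -829029/902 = -919.10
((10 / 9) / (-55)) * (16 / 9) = -32 / 891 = -0.04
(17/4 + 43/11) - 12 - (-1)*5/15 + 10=857/132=6.49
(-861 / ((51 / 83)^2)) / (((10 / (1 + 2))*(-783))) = 1977143 / 2262870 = 0.87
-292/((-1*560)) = 73/140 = 0.52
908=908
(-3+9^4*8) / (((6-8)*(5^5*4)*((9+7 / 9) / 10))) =-94473 / 44000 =-2.15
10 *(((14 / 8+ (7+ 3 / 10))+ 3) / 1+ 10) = 220.50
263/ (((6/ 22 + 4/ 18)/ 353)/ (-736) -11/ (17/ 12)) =-33.87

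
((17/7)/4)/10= 17/280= 0.06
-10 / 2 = -5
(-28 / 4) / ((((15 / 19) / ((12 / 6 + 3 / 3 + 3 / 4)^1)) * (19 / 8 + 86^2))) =-266 / 59187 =-0.00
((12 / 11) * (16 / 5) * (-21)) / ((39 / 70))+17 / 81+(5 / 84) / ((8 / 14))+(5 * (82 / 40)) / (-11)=-24500027 / 185328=-132.20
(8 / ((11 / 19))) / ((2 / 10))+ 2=782 / 11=71.09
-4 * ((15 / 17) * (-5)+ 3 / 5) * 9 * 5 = 11664 / 17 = 686.12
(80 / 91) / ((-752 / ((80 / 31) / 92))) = -100 / 3049501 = -0.00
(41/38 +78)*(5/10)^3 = 3005/304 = 9.88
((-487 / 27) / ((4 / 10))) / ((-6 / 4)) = 2435 / 81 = 30.06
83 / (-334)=-83 / 334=-0.25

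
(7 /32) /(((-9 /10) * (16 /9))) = -0.14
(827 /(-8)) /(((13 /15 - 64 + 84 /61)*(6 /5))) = 1261175 /904112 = 1.39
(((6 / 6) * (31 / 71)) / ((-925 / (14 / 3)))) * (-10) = 868 / 39405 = 0.02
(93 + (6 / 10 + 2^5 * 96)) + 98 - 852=12058 / 5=2411.60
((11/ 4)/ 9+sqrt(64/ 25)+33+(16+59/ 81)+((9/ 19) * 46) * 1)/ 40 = 2259973/ 1231200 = 1.84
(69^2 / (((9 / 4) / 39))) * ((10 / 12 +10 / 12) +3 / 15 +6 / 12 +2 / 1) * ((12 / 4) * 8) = 8648515.20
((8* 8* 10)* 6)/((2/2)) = 3840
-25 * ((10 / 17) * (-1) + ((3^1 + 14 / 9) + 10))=-349.18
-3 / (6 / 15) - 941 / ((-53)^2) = -44017 / 5618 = -7.83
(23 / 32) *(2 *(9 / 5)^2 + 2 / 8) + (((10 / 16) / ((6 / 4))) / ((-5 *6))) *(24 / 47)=2179339 / 451200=4.83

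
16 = 16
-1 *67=-67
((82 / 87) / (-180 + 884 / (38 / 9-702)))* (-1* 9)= 128740 / 2751027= 0.05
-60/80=-0.75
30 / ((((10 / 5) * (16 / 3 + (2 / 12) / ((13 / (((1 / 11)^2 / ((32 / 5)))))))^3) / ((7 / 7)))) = 5101478893322240 / 51594696634079853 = 0.10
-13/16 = -0.81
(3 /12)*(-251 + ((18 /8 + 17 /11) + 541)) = 73.45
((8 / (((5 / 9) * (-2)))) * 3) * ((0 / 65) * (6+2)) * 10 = 0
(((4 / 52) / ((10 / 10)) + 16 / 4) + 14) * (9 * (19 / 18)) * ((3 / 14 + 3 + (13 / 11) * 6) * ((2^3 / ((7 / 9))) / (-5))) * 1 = -25509438 / 7007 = -3640.56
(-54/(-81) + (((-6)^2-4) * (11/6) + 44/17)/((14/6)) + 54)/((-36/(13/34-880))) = 11999353/6069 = 1977.15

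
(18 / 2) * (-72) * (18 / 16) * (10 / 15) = -486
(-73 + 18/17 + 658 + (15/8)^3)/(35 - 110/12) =499203/21760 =22.94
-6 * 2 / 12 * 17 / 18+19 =325 / 18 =18.06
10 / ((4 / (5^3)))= 625 / 2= 312.50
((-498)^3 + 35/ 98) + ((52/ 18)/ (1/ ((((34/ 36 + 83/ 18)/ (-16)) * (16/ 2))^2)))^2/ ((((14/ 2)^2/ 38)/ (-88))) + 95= -6434103577342111/ 52081218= -123539806.18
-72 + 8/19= -1360/19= -71.58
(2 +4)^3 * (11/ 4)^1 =594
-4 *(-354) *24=33984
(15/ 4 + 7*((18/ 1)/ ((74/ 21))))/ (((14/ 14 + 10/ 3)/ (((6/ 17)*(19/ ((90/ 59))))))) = 6554487/ 163540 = 40.08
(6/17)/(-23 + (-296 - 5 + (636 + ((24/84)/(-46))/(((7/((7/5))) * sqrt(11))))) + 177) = 2415 * sqrt(11)/14488422093329 + 10457179425/14488422093329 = 0.00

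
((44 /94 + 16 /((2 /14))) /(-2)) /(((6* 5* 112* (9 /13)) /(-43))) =492479 /473760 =1.04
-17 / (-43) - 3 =-112 / 43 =-2.60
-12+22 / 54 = -313 / 27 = -11.59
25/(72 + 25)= 25/97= 0.26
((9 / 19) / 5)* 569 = 5121 / 95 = 53.91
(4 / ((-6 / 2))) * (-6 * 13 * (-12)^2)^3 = 1889339572224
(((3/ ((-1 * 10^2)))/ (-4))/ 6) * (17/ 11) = 0.00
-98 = -98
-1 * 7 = -7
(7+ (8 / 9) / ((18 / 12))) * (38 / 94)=3895 / 1269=3.07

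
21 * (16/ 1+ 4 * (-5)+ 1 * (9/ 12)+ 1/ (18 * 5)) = -4081/ 60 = -68.02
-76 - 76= -152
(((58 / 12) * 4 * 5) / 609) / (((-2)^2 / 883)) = 4415 / 126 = 35.04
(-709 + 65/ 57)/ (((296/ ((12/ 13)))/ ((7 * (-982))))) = 138676076/ 9139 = 15174.10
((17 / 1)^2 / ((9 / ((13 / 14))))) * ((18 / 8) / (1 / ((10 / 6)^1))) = 18785 / 168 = 111.82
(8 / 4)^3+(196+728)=932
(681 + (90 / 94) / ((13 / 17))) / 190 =3.59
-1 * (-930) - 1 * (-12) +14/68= 32035/34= 942.21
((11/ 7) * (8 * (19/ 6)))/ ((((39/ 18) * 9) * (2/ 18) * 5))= 1672/ 455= 3.67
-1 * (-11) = 11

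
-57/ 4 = -14.25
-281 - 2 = -283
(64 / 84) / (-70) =-8 / 735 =-0.01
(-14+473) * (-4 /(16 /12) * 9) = -12393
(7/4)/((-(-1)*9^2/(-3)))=-7/108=-0.06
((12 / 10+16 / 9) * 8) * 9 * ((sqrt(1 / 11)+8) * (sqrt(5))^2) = 1072 * sqrt(11) / 11+8576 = 8899.22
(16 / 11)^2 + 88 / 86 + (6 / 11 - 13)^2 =823399 / 5203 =158.25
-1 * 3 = -3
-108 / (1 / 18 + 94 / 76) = -18468 / 221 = -83.57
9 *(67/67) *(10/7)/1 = 90/7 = 12.86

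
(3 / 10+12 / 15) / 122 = 11 / 1220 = 0.01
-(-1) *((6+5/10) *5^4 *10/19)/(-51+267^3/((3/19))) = 0.00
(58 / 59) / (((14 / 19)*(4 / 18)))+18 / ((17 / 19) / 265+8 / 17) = 491269377 / 11169998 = 43.98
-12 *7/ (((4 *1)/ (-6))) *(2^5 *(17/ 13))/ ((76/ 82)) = 1405152/ 247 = 5688.87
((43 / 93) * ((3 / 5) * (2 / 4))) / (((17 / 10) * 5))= 43 / 2635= 0.02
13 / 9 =1.44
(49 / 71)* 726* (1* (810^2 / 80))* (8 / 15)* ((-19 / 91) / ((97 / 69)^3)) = -164701.44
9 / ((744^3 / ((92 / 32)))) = 23 / 366071808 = 0.00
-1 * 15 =-15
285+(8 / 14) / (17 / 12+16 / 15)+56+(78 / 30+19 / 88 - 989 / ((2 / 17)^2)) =-32634353733 / 458920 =-71111.20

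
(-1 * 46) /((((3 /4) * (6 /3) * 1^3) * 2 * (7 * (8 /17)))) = -391 /84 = -4.65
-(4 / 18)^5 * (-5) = 160 / 59049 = 0.00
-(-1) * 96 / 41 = 96 / 41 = 2.34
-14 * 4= -56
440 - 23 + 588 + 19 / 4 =4039 / 4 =1009.75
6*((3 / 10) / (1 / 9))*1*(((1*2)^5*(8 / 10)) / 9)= 1152 / 25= 46.08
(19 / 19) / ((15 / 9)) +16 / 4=4.60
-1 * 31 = -31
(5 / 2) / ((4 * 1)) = 5 / 8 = 0.62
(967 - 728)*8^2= 15296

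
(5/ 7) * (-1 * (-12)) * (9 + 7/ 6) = 610/ 7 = 87.14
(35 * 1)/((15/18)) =42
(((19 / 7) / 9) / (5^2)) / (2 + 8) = 0.00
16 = 16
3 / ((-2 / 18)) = -27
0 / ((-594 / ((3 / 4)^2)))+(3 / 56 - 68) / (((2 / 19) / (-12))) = 216885 / 28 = 7745.89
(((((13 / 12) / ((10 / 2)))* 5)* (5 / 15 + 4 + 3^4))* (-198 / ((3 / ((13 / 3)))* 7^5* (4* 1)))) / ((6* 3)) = -29744 / 1361367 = -0.02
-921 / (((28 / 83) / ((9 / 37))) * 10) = -687987 / 10360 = -66.41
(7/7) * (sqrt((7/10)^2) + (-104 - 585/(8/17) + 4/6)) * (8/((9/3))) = -161491/45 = -3588.69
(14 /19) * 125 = 1750 /19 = 92.11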